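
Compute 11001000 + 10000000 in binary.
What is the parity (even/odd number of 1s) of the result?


11001000 = 200
10000000 = 128
Sum = 328 = 101001000
1s count = 3

odd parity (3 ones in 101001000)


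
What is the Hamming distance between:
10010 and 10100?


XOR: 00110
Count of 1s: 2

2


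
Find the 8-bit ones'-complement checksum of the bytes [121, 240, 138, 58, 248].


Sum = 805 mod 256 = 37
Complement = 218

218


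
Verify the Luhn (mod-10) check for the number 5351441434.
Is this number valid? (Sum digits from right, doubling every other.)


Luhn sum = 34
34 mod 10 = 4

Invalid (Luhn sum mod 10 = 4)


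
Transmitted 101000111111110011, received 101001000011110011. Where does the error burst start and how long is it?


XOR: 000001111100000000

Burst at position 5, length 5


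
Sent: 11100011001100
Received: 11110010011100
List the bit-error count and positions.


XOR: 00010001010000

3 error(s) at position(s): 3, 7, 9


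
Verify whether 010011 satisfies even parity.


Number of 1s: 3

No, parity error (3 ones)


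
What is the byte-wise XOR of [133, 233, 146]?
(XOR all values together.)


XOR chain: 133 ^ 233 ^ 146 = 254

254


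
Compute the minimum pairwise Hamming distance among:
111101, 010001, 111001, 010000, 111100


Comparing all pairs, minimum distance: 1
Can detect 0 errors, correct 0 errors

1


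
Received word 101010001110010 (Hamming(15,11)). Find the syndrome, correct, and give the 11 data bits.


Syndrome = 1: error at position 1

Data: 11001110010 (corrected bit 1)


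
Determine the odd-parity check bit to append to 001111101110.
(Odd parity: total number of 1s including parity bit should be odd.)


Number of 1s in data: 8
Parity bit: 1

1


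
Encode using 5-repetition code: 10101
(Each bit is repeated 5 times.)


Each bit -> 5 copies

1111100000111110000011111


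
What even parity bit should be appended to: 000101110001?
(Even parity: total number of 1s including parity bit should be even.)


Number of 1s in data: 5
Parity bit: 1

1


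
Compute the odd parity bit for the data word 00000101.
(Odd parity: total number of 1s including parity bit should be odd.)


Number of 1s in data: 2
Parity bit: 1

1


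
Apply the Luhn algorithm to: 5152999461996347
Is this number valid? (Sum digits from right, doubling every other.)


Luhn sum = 79
79 mod 10 = 9

Invalid (Luhn sum mod 10 = 9)


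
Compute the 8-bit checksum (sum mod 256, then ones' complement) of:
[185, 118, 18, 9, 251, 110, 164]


Sum = 855 mod 256 = 87
Complement = 168

168


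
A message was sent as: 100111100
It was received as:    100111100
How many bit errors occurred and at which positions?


XOR: 000000000

0 errors (received matches sent)


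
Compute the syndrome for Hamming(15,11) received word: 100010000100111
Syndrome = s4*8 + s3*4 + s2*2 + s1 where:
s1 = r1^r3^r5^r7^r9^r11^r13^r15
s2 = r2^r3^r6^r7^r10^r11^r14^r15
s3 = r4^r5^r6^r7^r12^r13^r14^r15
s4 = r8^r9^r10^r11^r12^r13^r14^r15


s1=0, s2=1, s3=0, s4=0

Syndrome = 2 (error at position 2)


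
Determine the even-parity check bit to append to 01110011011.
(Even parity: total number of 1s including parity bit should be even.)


Number of 1s in data: 7
Parity bit: 1

1


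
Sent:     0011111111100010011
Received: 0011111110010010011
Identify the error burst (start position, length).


XOR: 0000000001110000000

Burst at position 9, length 3


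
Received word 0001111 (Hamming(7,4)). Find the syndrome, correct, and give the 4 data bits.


Syndrome = 0: no error detected

Data: 0111 (no errors)


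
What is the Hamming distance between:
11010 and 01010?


XOR: 10000
Count of 1s: 1

1


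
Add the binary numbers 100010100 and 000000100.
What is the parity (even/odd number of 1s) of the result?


100010100 = 276
000000100 = 4
Sum = 280 = 100011000
1s count = 3

odd parity (3 ones in 100011000)


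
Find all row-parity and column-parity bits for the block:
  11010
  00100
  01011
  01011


Row parities: 1111
Column parities: 11110

Row P: 1111, Col P: 11110, Corner: 0


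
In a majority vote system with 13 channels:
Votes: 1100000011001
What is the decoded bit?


Ones: 5 out of 13
Threshold: 7

0 (5/13 voted 1)


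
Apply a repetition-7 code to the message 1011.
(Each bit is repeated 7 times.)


Each bit -> 7 copies

1111111000000011111111111111


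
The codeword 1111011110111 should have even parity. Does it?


Number of 1s: 11

No, parity error (11 ones)


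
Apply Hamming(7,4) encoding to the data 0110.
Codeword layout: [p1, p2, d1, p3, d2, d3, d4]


Parity bits: p1=1, p2=1, p3=0

1100110


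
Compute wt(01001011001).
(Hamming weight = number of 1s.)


Counting 1s in 01001011001

5


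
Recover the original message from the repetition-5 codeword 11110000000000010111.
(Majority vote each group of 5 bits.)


Groups: 11110, 00000, 00000, 10111
Majority votes: 1001

1001


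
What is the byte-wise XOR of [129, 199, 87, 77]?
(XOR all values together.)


XOR chain: 129 ^ 199 ^ 87 ^ 77 = 92

92


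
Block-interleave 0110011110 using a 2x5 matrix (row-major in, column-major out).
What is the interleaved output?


Matrix:
  01100
  11110
Read columns: 0111110100

0111110100


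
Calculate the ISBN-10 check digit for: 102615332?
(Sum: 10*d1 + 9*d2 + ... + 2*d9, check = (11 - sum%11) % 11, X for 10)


Weighted sum: 124
124 mod 11 = 3

Check digit: 8


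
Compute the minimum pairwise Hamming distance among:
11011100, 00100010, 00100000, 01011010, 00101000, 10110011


Comparing all pairs, minimum distance: 1
Can detect 0 errors, correct 0 errors

1


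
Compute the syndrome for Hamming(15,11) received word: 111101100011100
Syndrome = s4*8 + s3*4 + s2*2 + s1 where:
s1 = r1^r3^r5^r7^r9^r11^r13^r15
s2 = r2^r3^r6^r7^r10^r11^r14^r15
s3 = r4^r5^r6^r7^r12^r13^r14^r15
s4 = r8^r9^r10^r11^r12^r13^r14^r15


s1=1, s2=1, s3=1, s4=1

Syndrome = 15 (error at position 15)


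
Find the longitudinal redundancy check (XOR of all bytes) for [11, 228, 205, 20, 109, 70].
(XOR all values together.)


XOR chain: 11 ^ 228 ^ 205 ^ 20 ^ 109 ^ 70 = 29

29


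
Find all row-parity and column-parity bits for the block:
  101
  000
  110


Row parities: 000
Column parities: 011

Row P: 000, Col P: 011, Corner: 0


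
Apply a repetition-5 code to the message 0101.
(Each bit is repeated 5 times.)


Each bit -> 5 copies

00000111110000011111


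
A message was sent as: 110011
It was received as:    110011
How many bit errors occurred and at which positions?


XOR: 000000

0 errors (received matches sent)


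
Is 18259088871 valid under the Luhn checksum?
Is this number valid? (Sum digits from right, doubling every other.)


Luhn sum = 49
49 mod 10 = 9

Invalid (Luhn sum mod 10 = 9)


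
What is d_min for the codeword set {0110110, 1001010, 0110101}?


Comparing all pairs, minimum distance: 2
Can detect 1 errors, correct 0 errors

2


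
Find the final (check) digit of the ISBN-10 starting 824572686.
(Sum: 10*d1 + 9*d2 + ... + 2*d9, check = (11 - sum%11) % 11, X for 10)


Weighted sum: 277
277 mod 11 = 2

Check digit: 9


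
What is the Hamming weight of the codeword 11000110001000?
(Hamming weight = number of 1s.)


Counting 1s in 11000110001000

5


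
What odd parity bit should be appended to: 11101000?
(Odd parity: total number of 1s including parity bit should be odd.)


Number of 1s in data: 4
Parity bit: 1

1


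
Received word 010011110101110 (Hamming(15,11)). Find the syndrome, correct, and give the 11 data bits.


Syndrome = 11: error at position 11

Data: 01110111110 (corrected bit 11)


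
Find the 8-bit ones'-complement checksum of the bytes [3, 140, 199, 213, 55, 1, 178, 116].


Sum = 905 mod 256 = 137
Complement = 118

118


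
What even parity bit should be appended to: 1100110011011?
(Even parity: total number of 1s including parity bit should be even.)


Number of 1s in data: 8
Parity bit: 0

0


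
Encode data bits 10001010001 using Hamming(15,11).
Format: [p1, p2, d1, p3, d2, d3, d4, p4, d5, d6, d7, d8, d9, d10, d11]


Parity bits: p1=0, p2=1, p3=1, p4=1

011100011010001


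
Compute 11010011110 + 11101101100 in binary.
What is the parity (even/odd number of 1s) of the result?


11010011110 = 1694
11101101100 = 1900
Sum = 3594 = 111000001010
1s count = 5

odd parity (5 ones in 111000001010)


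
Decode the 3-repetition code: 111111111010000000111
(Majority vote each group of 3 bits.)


Groups: 111, 111, 111, 010, 000, 000, 111
Majority votes: 1110001

1110001


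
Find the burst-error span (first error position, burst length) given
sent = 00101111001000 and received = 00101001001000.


XOR: 00000110000000

Burst at position 5, length 2


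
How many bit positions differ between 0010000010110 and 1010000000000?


XOR: 1000000010110
Count of 1s: 4

4


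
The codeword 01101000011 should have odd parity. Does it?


Number of 1s: 5

Yes, parity is correct (5 ones)


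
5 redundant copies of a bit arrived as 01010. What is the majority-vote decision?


Ones: 2 out of 5
Threshold: 3

0 (2/5 voted 1)


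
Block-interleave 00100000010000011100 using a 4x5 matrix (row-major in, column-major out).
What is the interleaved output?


Matrix:
  00100
  00001
  00000
  11100
Read columns: 00010001100100000100

00010001100100000100


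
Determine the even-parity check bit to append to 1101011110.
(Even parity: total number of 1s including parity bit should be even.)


Number of 1s in data: 7
Parity bit: 1

1


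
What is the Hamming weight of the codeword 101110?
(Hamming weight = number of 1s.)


Counting 1s in 101110

4


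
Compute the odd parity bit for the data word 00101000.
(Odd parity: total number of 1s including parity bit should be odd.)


Number of 1s in data: 2
Parity bit: 1

1


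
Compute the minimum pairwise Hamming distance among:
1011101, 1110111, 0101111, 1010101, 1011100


Comparing all pairs, minimum distance: 1
Can detect 0 errors, correct 0 errors

1


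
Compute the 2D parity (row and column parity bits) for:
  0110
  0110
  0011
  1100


Row parities: 0000
Column parities: 1111

Row P: 0000, Col P: 1111, Corner: 0


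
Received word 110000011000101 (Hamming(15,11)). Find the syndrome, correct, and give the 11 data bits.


Syndrome = 0: no error detected

Data: 00001000101 (no errors)


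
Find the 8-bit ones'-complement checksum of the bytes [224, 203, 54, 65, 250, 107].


Sum = 903 mod 256 = 135
Complement = 120

120


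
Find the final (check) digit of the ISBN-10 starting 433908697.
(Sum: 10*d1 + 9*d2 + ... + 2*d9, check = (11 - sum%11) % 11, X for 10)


Weighted sum: 259
259 mod 11 = 6

Check digit: 5


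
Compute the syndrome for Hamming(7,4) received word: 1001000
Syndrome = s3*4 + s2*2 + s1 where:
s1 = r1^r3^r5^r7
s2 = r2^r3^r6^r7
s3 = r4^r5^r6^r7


s1=1, s2=0, s3=1

Syndrome = 5 (error at position 5)


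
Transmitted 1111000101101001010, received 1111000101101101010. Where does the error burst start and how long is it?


XOR: 0000000000000100000

Burst at position 13, length 1


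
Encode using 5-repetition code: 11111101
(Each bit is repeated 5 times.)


Each bit -> 5 copies

1111111111111111111111111111110000011111


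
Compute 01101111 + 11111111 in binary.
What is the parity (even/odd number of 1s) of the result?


01101111 = 111
11111111 = 255
Sum = 366 = 101101110
1s count = 6

even parity (6 ones in 101101110)


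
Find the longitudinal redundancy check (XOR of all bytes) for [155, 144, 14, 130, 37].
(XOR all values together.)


XOR chain: 155 ^ 144 ^ 14 ^ 130 ^ 37 = 162

162


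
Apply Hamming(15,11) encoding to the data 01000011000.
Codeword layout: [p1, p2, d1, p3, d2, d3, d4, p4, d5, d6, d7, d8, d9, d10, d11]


Parity bits: p1=0, p2=1, p3=0, p4=0

010010000011000


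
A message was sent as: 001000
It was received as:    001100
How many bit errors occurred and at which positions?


XOR: 000100

1 error(s) at position(s): 3


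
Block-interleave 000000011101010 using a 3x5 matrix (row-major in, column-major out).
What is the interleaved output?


Matrix:
  00000
  00111
  01010
Read columns: 000001010011010

000001010011010


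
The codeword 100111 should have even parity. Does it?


Number of 1s: 4

Yes, parity is correct (4 ones)


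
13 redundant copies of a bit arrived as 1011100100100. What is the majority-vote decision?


Ones: 6 out of 13
Threshold: 7

0 (6/13 voted 1)


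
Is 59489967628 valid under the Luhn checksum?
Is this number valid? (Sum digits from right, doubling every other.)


Luhn sum = 72
72 mod 10 = 2

Invalid (Luhn sum mod 10 = 2)


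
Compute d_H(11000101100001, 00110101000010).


XOR: 11110000100011
Count of 1s: 7

7


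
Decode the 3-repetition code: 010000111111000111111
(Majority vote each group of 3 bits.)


Groups: 010, 000, 111, 111, 000, 111, 111
Majority votes: 0011011

0011011


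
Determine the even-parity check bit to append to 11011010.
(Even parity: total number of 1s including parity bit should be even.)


Number of 1s in data: 5
Parity bit: 1

1


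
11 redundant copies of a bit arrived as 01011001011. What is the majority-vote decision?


Ones: 6 out of 11
Threshold: 6

1 (6/11 voted 1)


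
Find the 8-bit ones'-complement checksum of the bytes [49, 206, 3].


Sum = 258 mod 256 = 2
Complement = 253

253


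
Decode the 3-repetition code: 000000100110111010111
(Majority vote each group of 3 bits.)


Groups: 000, 000, 100, 110, 111, 010, 111
Majority votes: 0001101

0001101


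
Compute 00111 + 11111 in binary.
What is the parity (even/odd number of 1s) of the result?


00111 = 7
11111 = 31
Sum = 38 = 100110
1s count = 3

odd parity (3 ones in 100110)


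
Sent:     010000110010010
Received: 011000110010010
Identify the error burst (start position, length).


XOR: 001000000000000

Burst at position 2, length 1


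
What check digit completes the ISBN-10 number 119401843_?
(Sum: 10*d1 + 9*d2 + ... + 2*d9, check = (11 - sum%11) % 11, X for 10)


Weighted sum: 174
174 mod 11 = 9

Check digit: 2


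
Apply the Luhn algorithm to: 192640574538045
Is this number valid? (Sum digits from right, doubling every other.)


Luhn sum = 57
57 mod 10 = 7

Invalid (Luhn sum mod 10 = 7)


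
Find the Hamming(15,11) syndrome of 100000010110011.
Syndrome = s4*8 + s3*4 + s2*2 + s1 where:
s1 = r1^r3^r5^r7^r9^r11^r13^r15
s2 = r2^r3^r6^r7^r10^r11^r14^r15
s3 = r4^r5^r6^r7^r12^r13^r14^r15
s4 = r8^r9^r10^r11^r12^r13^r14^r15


s1=1, s2=0, s3=0, s4=1

Syndrome = 9 (error at position 9)


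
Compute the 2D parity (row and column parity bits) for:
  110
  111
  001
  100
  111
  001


Row parities: 011111
Column parities: 010

Row P: 011111, Col P: 010, Corner: 1


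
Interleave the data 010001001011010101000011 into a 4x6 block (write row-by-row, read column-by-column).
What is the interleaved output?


Matrix:
  010001
  001011
  010101
  000011
Read columns: 000010100100001001011111

000010100100001001011111


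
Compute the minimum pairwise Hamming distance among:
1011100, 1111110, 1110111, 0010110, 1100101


Comparing all pairs, minimum distance: 2
Can detect 1 errors, correct 0 errors

2


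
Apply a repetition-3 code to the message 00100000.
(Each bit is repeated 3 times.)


Each bit -> 3 copies

000000111000000000000000


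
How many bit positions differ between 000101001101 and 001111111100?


XOR: 001010110001
Count of 1s: 5

5


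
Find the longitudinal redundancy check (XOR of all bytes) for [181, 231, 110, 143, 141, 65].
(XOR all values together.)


XOR chain: 181 ^ 231 ^ 110 ^ 143 ^ 141 ^ 65 = 127

127


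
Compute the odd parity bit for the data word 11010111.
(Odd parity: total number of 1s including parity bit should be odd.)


Number of 1s in data: 6
Parity bit: 1

1


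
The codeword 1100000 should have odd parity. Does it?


Number of 1s: 2

No, parity error (2 ones)


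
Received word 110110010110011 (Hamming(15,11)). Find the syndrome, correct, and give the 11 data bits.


Syndrome = 10: error at position 10

Data: 01000010011 (corrected bit 10)


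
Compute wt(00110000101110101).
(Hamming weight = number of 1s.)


Counting 1s in 00110000101110101

8


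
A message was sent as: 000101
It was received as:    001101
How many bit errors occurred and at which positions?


XOR: 001000

1 error(s) at position(s): 2


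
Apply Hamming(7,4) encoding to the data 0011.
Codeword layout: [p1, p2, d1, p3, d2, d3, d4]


Parity bits: p1=1, p2=0, p3=0

1000011


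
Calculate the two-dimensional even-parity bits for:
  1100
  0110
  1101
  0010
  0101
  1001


Row parities: 001100
Column parities: 1001

Row P: 001100, Col P: 1001, Corner: 0


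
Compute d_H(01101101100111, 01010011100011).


XOR: 00111110000100
Count of 1s: 6

6


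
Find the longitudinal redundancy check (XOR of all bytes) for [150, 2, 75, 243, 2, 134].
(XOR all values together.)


XOR chain: 150 ^ 2 ^ 75 ^ 243 ^ 2 ^ 134 = 168

168


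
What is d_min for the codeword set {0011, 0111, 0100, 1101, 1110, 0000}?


Comparing all pairs, minimum distance: 1
Can detect 0 errors, correct 0 errors

1


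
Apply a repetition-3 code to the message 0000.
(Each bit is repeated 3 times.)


Each bit -> 3 copies

000000000000


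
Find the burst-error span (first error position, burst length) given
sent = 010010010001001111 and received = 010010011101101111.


XOR: 000000001100100000

Burst at position 8, length 5


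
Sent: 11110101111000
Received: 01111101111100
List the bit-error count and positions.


XOR: 10001000000100

3 error(s) at position(s): 0, 4, 11


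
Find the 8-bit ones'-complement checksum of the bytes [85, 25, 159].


Sum = 269 mod 256 = 13
Complement = 242

242


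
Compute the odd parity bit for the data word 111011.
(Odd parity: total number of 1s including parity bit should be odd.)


Number of 1s in data: 5
Parity bit: 0

0


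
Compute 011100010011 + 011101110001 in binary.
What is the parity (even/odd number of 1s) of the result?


011100010011 = 1811
011101110001 = 1905
Sum = 3716 = 111010000100
1s count = 5

odd parity (5 ones in 111010000100)


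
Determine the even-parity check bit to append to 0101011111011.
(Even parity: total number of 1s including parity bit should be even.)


Number of 1s in data: 9
Parity bit: 1

1


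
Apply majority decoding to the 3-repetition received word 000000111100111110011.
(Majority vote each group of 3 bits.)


Groups: 000, 000, 111, 100, 111, 110, 011
Majority votes: 0010111

0010111


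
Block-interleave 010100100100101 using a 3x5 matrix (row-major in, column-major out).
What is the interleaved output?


Matrix:
  01010
  01001
  00101
Read columns: 000110001100011

000110001100011


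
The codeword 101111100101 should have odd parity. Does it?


Number of 1s: 8

No, parity error (8 ones)


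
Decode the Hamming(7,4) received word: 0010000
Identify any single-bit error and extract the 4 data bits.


Syndrome = 3: error at position 3

Data: 0000 (corrected bit 3)


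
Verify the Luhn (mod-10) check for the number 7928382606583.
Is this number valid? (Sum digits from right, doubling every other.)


Luhn sum = 58
58 mod 10 = 8

Invalid (Luhn sum mod 10 = 8)


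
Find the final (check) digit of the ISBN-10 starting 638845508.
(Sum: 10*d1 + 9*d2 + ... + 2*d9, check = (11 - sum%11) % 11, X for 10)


Weighted sum: 292
292 mod 11 = 6

Check digit: 5


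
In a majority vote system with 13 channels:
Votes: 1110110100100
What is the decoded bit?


Ones: 7 out of 13
Threshold: 7

1 (7/13 voted 1)


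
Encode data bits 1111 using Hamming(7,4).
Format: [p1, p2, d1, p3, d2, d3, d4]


Parity bits: p1=1, p2=1, p3=1

1111111


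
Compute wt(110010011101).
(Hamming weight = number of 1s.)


Counting 1s in 110010011101

7


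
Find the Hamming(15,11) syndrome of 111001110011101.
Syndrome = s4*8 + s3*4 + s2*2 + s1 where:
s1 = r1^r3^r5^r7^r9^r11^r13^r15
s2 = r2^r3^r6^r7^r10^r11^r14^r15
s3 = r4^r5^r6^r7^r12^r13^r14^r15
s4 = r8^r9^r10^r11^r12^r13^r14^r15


s1=0, s2=0, s3=1, s4=1

Syndrome = 12 (error at position 12)


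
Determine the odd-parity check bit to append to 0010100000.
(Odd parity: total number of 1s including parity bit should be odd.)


Number of 1s in data: 2
Parity bit: 1

1


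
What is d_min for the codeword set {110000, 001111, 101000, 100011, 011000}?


Comparing all pairs, minimum distance: 2
Can detect 1 errors, correct 0 errors

2


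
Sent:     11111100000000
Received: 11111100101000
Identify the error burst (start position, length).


XOR: 00000000101000

Burst at position 8, length 3


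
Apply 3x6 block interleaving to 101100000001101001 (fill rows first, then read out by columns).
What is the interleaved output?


Matrix:
  101100
  000001
  101001
Read columns: 101000101100000011

101000101100000011


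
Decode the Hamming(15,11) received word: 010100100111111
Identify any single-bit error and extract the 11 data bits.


Syndrome = 0: no error detected

Data: 00010111111 (no errors)


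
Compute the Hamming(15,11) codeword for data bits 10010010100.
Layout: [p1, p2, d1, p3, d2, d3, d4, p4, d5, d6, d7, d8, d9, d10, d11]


Parity bits: p1=0, p2=1, p3=0, p4=0

011000100010100


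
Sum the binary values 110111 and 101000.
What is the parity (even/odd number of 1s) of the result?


110111 = 55
101000 = 40
Sum = 95 = 1011111
1s count = 6

even parity (6 ones in 1011111)


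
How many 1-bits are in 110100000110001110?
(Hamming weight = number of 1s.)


Counting 1s in 110100000110001110

8


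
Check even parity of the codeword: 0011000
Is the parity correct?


Number of 1s: 2

Yes, parity is correct (2 ones)


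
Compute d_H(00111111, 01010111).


XOR: 01101000
Count of 1s: 3

3


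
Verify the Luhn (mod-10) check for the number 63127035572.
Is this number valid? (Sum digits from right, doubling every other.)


Luhn sum = 40
40 mod 10 = 0

Valid (Luhn sum mod 10 = 0)


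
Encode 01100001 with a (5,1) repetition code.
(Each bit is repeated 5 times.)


Each bit -> 5 copies

0000011111111110000000000000000000011111


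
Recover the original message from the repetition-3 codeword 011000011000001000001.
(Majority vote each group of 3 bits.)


Groups: 011, 000, 011, 000, 001, 000, 001
Majority votes: 1010000

1010000


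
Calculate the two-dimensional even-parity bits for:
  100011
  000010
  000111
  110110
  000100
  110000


Row parities: 111010
Column parities: 100100

Row P: 111010, Col P: 100100, Corner: 0


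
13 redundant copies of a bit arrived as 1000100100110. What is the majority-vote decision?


Ones: 5 out of 13
Threshold: 7

0 (5/13 voted 1)


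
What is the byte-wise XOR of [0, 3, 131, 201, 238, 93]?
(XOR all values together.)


XOR chain: 0 ^ 3 ^ 131 ^ 201 ^ 238 ^ 93 = 250

250


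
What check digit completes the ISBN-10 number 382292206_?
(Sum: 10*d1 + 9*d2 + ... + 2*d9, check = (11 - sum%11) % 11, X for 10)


Weighted sum: 216
216 mod 11 = 7

Check digit: 4


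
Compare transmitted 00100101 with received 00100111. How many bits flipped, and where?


XOR: 00000010

1 error(s) at position(s): 6


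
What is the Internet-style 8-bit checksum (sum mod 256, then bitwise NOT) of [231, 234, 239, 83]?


Sum = 787 mod 256 = 19
Complement = 236

236


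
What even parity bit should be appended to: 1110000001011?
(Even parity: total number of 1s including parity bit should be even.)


Number of 1s in data: 6
Parity bit: 0

0


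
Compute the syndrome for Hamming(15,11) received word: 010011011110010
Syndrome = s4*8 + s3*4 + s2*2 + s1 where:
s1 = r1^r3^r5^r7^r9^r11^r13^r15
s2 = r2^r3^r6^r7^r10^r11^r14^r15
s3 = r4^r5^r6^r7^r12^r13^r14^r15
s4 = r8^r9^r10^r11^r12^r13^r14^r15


s1=1, s2=1, s3=1, s4=1

Syndrome = 15 (error at position 15)


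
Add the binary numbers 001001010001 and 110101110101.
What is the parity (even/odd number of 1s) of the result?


001001010001 = 593
110101110101 = 3445
Sum = 4038 = 111111000110
1s count = 8

even parity (8 ones in 111111000110)


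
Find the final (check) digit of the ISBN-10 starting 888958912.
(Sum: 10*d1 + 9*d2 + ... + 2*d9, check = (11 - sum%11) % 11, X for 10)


Weighted sum: 392
392 mod 11 = 7

Check digit: 4


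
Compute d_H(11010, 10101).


XOR: 01111
Count of 1s: 4

4


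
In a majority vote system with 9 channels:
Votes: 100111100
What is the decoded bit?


Ones: 5 out of 9
Threshold: 5

1 (5/9 voted 1)


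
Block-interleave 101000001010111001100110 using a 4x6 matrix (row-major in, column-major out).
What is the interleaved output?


Matrix:
  101000
  001010
  111001
  100110
Read columns: 101100101110000101010010

101100101110000101010010


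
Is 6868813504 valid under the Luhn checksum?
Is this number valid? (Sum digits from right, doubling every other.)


Luhn sum = 45
45 mod 10 = 5

Invalid (Luhn sum mod 10 = 5)


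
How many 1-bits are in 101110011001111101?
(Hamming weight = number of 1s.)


Counting 1s in 101110011001111101

12


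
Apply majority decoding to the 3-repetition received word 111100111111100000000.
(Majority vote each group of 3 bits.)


Groups: 111, 100, 111, 111, 100, 000, 000
Majority votes: 1011000

1011000


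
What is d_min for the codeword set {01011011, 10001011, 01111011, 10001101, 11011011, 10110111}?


Comparing all pairs, minimum distance: 1
Can detect 0 errors, correct 0 errors

1


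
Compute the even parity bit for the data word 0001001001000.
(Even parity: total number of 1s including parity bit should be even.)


Number of 1s in data: 3
Parity bit: 1

1


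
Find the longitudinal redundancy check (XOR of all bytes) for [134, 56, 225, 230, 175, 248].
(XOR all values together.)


XOR chain: 134 ^ 56 ^ 225 ^ 230 ^ 175 ^ 248 = 238

238


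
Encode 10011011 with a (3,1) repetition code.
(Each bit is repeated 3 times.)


Each bit -> 3 copies

111000000111111000111111


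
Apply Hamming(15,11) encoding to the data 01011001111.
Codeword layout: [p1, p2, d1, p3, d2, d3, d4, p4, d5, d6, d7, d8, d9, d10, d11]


Parity bits: p1=1, p2=1, p3=0, p4=1

110010111001111


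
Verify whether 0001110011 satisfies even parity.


Number of 1s: 5

No, parity error (5 ones)


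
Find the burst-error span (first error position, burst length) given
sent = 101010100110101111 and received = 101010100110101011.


XOR: 000000000000000100

Burst at position 15, length 1


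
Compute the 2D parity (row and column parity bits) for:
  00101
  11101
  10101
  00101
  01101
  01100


Row parities: 001010
Column parities: 01001

Row P: 001010, Col P: 01001, Corner: 0


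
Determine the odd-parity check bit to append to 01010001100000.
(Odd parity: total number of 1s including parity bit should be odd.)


Number of 1s in data: 4
Parity bit: 1

1


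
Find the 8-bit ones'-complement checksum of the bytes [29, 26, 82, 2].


Sum = 139 mod 256 = 139
Complement = 116

116


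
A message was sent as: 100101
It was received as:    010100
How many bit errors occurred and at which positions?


XOR: 110001

3 error(s) at position(s): 0, 1, 5


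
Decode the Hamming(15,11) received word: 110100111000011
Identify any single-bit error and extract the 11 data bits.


Syndrome = 0: no error detected

Data: 00011000011 (no errors)


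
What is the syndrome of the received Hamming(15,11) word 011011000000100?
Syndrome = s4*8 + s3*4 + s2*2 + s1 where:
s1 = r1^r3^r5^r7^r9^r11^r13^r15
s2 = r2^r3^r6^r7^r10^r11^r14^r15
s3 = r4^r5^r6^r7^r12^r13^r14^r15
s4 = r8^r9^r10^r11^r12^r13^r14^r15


s1=1, s2=1, s3=1, s4=1

Syndrome = 15 (error at position 15)


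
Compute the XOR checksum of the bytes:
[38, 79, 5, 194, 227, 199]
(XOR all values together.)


XOR chain: 38 ^ 79 ^ 5 ^ 194 ^ 227 ^ 199 = 138

138


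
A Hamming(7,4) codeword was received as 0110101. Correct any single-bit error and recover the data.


Syndrome = 3: error at position 3

Data: 0101 (corrected bit 3)


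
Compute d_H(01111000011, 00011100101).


XOR: 01100100110
Count of 1s: 5

5


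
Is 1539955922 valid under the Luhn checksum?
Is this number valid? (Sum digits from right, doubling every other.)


Luhn sum = 52
52 mod 10 = 2

Invalid (Luhn sum mod 10 = 2)


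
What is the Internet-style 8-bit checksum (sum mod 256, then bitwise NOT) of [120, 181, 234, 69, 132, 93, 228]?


Sum = 1057 mod 256 = 33
Complement = 222

222


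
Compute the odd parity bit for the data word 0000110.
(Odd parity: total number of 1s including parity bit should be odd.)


Number of 1s in data: 2
Parity bit: 1

1


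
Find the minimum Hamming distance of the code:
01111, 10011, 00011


Comparing all pairs, minimum distance: 1
Can detect 0 errors, correct 0 errors

1


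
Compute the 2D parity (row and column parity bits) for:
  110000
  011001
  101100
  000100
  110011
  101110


Row parities: 011100
Column parities: 011100

Row P: 011100, Col P: 011100, Corner: 1


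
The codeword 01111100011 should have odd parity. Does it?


Number of 1s: 7

Yes, parity is correct (7 ones)


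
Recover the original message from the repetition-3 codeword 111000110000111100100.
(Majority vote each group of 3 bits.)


Groups: 111, 000, 110, 000, 111, 100, 100
Majority votes: 1010100

1010100


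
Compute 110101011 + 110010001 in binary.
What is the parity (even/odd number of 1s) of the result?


110101011 = 427
110010001 = 401
Sum = 828 = 1100111100
1s count = 6

even parity (6 ones in 1100111100)


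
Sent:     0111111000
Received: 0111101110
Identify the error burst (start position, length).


XOR: 0000010110

Burst at position 5, length 4


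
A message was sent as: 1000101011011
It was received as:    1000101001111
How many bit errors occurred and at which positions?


XOR: 0000000010100

2 error(s) at position(s): 8, 10


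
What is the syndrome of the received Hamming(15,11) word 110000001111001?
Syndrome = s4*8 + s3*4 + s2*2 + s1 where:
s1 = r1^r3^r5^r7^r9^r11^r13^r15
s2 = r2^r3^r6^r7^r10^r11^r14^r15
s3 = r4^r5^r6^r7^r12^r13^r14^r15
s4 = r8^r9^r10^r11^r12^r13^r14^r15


s1=0, s2=0, s3=0, s4=1

Syndrome = 8 (error at position 8)


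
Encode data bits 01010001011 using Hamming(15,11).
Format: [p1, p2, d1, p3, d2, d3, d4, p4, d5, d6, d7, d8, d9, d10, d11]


Parity bits: p1=1, p2=1, p3=1, p4=1

110110110001011


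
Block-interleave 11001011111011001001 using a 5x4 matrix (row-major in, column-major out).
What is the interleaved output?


Matrix:
  1100
  1011
  1110
  1100
  1001
Read columns: 11111101100110001001

11111101100110001001


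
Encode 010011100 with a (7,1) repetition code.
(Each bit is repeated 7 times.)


Each bit -> 7 copies

000000011111110000000000000011111111111111111111100000000000000


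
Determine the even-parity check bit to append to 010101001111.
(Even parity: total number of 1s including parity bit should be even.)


Number of 1s in data: 7
Parity bit: 1

1


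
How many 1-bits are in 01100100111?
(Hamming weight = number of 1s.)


Counting 1s in 01100100111

6


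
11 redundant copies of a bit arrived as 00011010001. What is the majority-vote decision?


Ones: 4 out of 11
Threshold: 6

0 (4/11 voted 1)


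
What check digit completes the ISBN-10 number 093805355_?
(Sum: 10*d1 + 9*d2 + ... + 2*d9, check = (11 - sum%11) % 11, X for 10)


Weighted sum: 223
223 mod 11 = 3

Check digit: 8


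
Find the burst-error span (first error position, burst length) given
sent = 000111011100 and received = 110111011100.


XOR: 110000000000

Burst at position 0, length 2


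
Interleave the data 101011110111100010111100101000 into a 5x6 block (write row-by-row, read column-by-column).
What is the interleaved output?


Matrix:
  101011
  110111
  100010
  111100
  101000
Read columns: 111110101010011010101110011000

111110101010011010101110011000


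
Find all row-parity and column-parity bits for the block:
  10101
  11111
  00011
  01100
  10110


Row parities: 11001
Column parities: 10011

Row P: 11001, Col P: 10011, Corner: 1


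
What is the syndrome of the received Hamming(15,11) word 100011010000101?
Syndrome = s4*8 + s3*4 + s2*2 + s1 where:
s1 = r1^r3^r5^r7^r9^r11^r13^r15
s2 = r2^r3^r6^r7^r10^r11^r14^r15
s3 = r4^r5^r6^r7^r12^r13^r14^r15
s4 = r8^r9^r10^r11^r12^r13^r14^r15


s1=0, s2=0, s3=0, s4=1

Syndrome = 8 (error at position 8)


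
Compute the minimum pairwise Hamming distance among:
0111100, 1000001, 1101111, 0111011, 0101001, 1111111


Comparing all pairs, minimum distance: 1
Can detect 0 errors, correct 0 errors

1


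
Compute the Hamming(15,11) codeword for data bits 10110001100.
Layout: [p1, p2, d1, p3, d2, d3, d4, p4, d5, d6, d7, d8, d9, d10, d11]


Parity bits: p1=1, p2=1, p3=0, p4=0

111001100001100


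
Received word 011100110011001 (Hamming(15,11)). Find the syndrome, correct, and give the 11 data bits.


Syndrome = 2: error at position 2

Data: 10010011001 (corrected bit 2)


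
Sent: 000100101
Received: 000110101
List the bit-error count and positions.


XOR: 000010000

1 error(s) at position(s): 4


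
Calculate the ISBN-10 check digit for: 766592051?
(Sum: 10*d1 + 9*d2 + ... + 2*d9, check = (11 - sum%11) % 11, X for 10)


Weighted sum: 288
288 mod 11 = 2

Check digit: 9


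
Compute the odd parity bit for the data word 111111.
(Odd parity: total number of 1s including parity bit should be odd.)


Number of 1s in data: 6
Parity bit: 1

1


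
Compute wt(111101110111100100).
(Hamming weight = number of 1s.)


Counting 1s in 111101110111100100

12


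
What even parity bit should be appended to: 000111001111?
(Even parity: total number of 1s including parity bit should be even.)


Number of 1s in data: 7
Parity bit: 1

1


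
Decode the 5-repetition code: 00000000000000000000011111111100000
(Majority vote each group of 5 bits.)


Groups: 00000, 00000, 00000, 00000, 01111, 11111, 00000
Majority votes: 0000110

0000110


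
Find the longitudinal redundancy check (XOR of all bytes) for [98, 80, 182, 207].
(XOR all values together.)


XOR chain: 98 ^ 80 ^ 182 ^ 207 = 75

75


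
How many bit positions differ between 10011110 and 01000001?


XOR: 11011111
Count of 1s: 7

7


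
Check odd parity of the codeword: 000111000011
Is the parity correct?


Number of 1s: 5

Yes, parity is correct (5 ones)


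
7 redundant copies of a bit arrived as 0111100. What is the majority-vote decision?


Ones: 4 out of 7
Threshold: 4

1 (4/7 voted 1)


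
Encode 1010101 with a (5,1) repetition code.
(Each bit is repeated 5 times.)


Each bit -> 5 copies

11111000001111100000111110000011111


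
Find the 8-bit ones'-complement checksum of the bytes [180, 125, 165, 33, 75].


Sum = 578 mod 256 = 66
Complement = 189

189


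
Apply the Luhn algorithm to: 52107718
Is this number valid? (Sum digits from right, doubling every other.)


Luhn sum = 27
27 mod 10 = 7

Invalid (Luhn sum mod 10 = 7)


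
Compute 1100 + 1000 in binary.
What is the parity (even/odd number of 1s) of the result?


1100 = 12
1000 = 8
Sum = 20 = 10100
1s count = 2

even parity (2 ones in 10100)


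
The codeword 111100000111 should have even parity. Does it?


Number of 1s: 7

No, parity error (7 ones)


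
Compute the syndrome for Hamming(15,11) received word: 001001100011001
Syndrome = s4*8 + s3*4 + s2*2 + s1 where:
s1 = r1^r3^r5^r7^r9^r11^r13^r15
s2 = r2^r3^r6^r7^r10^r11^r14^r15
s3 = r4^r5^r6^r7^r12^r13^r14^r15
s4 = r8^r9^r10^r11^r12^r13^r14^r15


s1=0, s2=1, s3=0, s4=1

Syndrome = 10 (error at position 10)


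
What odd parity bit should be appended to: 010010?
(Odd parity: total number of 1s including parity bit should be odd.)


Number of 1s in data: 2
Parity bit: 1

1


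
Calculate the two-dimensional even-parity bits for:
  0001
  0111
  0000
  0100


Row parities: 1101
Column parities: 0010

Row P: 1101, Col P: 0010, Corner: 1


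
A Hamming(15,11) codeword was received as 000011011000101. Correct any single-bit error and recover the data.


Syndrome = 0: no error detected

Data: 01101000101 (no errors)


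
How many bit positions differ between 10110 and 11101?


XOR: 01011
Count of 1s: 3

3


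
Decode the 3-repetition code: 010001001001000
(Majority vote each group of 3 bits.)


Groups: 010, 001, 001, 001, 000
Majority votes: 00000

00000


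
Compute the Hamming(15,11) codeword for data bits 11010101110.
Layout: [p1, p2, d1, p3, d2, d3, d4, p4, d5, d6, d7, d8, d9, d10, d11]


Parity bits: p1=0, p2=0, p3=1, p4=0

001110100101110


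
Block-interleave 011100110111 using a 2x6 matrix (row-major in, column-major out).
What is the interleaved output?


Matrix:
  011100
  110111
Read columns: 011110110101

011110110101


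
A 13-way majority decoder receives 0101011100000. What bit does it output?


Ones: 5 out of 13
Threshold: 7

0 (5/13 voted 1)


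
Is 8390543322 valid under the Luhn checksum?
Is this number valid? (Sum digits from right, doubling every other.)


Luhn sum = 39
39 mod 10 = 9

Invalid (Luhn sum mod 10 = 9)


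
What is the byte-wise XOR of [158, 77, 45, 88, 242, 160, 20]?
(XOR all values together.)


XOR chain: 158 ^ 77 ^ 45 ^ 88 ^ 242 ^ 160 ^ 20 = 224

224


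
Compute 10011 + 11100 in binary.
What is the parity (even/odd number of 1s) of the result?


10011 = 19
11100 = 28
Sum = 47 = 101111
1s count = 5

odd parity (5 ones in 101111)


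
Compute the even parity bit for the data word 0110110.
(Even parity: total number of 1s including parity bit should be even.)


Number of 1s in data: 4
Parity bit: 0

0


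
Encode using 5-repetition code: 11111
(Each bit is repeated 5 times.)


Each bit -> 5 copies

1111111111111111111111111


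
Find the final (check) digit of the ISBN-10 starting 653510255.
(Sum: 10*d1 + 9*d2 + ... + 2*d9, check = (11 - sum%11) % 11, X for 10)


Weighted sum: 203
203 mod 11 = 5

Check digit: 6


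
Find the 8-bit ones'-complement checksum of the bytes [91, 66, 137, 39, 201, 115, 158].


Sum = 807 mod 256 = 39
Complement = 216

216


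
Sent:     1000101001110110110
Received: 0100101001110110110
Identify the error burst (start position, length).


XOR: 1100000000000000000

Burst at position 0, length 2


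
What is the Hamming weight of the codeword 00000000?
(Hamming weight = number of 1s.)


Counting 1s in 00000000

0


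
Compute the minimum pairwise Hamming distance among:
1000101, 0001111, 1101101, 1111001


Comparing all pairs, minimum distance: 2
Can detect 1 errors, correct 0 errors

2


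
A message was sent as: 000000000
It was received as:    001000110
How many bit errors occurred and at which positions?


XOR: 001000110

3 error(s) at position(s): 2, 6, 7


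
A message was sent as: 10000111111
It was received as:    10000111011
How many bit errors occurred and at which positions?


XOR: 00000000100

1 error(s) at position(s): 8


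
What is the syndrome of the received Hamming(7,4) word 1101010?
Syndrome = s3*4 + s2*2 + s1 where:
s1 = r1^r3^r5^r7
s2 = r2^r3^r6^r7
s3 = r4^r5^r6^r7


s1=1, s2=0, s3=0

Syndrome = 1 (error at position 1)
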